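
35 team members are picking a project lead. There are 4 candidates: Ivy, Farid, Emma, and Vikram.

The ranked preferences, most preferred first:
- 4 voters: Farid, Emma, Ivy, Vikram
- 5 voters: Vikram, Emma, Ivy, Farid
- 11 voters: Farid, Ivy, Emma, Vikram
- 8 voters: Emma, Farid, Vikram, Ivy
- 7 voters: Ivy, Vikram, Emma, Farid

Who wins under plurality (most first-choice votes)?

First-place votes: Ivy 7, Farid 15, Emma 8, Vikram 5.

Farid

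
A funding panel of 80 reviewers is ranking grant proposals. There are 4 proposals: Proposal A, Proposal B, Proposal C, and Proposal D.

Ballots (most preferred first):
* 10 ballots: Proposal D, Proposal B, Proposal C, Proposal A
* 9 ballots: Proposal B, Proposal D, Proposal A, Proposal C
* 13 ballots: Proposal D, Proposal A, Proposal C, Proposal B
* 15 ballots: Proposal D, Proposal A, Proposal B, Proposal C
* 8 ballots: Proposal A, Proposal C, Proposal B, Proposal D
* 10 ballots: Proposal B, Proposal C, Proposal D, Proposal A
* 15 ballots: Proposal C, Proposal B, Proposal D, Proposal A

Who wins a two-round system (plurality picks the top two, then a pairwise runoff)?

Proposal B

Round 1 first-place votes: Proposal A 8, Proposal B 19, Proposal C 15, Proposal D 38. Proposal D and Proposal B advance.
Runoff: Proposal D is ranked above Proposal B on 38 ballots, Proposal B above Proposal D on 42.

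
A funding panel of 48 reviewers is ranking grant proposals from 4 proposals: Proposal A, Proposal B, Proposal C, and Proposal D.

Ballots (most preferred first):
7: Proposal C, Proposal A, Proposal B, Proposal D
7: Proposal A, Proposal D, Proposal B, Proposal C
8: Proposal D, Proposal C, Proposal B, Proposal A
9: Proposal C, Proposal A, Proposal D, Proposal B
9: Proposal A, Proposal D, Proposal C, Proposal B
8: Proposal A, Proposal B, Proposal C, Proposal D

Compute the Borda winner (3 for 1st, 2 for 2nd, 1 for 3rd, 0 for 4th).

Proposal A

Proposal A: 7×2 + 7×3 + 8×0 + 9×2 + 9×3 + 8×3 = 104
Proposal B: 7×1 + 7×1 + 8×1 + 9×0 + 9×0 + 8×2 = 38
Proposal C: 7×3 + 7×0 + 8×2 + 9×3 + 9×1 + 8×1 = 81
Proposal D: 7×0 + 7×2 + 8×3 + 9×1 + 9×2 + 8×0 = 65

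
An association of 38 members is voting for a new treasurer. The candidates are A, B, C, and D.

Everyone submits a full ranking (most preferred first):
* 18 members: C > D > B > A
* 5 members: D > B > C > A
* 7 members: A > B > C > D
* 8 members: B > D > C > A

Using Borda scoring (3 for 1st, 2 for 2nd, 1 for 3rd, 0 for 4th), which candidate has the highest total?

A: 18×0 + 5×0 + 7×3 + 8×0 = 21
B: 18×1 + 5×2 + 7×2 + 8×3 = 66
C: 18×3 + 5×1 + 7×1 + 8×1 = 74
D: 18×2 + 5×3 + 7×0 + 8×2 = 67

C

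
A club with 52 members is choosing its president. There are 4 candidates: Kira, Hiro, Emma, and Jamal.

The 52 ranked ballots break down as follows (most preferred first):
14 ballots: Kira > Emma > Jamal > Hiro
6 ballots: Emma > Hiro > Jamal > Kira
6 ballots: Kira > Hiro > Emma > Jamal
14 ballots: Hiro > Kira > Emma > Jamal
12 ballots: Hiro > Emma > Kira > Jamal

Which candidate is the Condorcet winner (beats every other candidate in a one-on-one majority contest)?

Hiro vs Kira: 32–20
Hiro vs Emma: 32–20
Hiro vs Jamal: 38–14
Hiro beats every other candidate.

Hiro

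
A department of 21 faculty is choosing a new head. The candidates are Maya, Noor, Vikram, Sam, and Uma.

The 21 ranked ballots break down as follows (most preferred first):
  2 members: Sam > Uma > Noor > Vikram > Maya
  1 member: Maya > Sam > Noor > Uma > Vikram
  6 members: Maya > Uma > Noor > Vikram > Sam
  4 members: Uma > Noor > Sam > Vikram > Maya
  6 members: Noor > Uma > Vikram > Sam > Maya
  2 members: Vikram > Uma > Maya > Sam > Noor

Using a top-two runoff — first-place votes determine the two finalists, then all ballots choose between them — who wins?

Round 1 first-place votes: Maya 7, Noor 6, Vikram 2, Sam 2, Uma 4. Maya and Noor advance.
Runoff: Maya is ranked above Noor on 9 ballots, Noor above Maya on 12.

Noor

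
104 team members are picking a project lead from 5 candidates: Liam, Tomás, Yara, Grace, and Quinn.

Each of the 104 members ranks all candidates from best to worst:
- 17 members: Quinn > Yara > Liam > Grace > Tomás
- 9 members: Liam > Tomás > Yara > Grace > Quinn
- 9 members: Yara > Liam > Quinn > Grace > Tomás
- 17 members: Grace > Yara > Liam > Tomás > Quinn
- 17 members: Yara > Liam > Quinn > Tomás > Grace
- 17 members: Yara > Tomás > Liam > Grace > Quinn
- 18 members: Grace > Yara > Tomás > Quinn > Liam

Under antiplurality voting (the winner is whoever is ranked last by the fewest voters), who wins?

Last-place votes: Liam 18, Tomás 26, Yara 0, Grace 17, Quinn 43.

Yara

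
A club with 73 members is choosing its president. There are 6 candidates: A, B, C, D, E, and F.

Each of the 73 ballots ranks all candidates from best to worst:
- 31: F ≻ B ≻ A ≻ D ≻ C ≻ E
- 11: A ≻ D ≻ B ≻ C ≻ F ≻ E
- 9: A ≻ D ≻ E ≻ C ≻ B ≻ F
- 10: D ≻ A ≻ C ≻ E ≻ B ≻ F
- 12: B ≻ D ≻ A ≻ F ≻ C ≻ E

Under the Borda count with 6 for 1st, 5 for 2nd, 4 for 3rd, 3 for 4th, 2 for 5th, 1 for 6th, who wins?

A: 31×4 + 11×6 + 9×6 + 10×5 + 12×4 = 342
B: 31×5 + 11×4 + 9×2 + 10×2 + 12×6 = 309
C: 31×2 + 11×3 + 9×3 + 10×4 + 12×2 = 186
D: 31×3 + 11×5 + 9×5 + 10×6 + 12×5 = 313
E: 31×1 + 11×1 + 9×4 + 10×3 + 12×1 = 120
F: 31×6 + 11×2 + 9×1 + 10×1 + 12×3 = 263

A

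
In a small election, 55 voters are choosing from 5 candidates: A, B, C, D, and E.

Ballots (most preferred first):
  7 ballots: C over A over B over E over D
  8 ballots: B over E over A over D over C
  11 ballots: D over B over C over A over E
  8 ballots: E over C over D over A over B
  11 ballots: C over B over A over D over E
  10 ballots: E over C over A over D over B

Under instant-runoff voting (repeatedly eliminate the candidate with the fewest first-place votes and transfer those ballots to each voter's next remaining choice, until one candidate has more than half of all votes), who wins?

C

Round 1: A 0, B 8, C 18, D 11, E 18. A eliminated.
Round 2: B 8, C 18, D 11, E 18. B eliminated.
Round 3: C 18, D 11, E 26. D eliminated.
Round 4: C 29, E 26. C has a majority (≥28).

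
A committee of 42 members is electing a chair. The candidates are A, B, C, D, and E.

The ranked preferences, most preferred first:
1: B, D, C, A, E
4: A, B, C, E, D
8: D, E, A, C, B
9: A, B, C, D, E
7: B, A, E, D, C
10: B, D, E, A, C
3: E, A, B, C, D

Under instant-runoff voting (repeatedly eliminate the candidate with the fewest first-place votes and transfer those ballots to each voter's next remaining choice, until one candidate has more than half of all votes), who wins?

A

Round 1: A 13, B 18, C 0, D 8, E 3. C eliminated.
Round 2: A 13, B 18, D 8, E 3. E eliminated.
Round 3: A 16, B 18, D 8. D eliminated.
Round 4: A 24, B 18. A has a majority (≥22).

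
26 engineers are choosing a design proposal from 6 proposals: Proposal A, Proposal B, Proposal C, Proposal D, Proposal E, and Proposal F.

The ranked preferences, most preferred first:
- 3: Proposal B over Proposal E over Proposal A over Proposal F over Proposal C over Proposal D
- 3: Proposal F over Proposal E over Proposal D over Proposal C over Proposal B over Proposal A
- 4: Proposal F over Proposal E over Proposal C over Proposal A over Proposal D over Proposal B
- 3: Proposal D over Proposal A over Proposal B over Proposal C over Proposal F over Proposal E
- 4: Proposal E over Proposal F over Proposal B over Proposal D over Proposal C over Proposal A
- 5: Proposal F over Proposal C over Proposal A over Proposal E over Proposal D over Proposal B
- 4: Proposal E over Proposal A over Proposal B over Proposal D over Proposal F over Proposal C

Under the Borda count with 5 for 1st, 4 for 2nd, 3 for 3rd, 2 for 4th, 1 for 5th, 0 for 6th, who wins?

Proposal E

Proposal A: 3×3 + 3×0 + 4×2 + 3×4 + 4×0 + 5×3 + 4×4 = 60
Proposal B: 3×5 + 3×1 + 4×0 + 3×3 + 4×3 + 5×0 + 4×3 = 51
Proposal C: 3×1 + 3×2 + 4×3 + 3×2 + 4×1 + 5×4 + 4×0 = 51
Proposal D: 3×0 + 3×3 + 4×1 + 3×5 + 4×2 + 5×1 + 4×2 = 49
Proposal E: 3×4 + 3×4 + 4×4 + 3×0 + 4×5 + 5×2 + 4×5 = 90
Proposal F: 3×2 + 3×5 + 4×5 + 3×1 + 4×4 + 5×5 + 4×1 = 89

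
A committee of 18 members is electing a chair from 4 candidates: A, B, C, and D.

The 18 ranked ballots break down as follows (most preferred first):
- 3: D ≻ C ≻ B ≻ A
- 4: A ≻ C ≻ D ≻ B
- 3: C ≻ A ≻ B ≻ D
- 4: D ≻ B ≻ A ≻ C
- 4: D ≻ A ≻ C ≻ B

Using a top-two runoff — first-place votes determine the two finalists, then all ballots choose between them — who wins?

D

Round 1 first-place votes: A 4, B 0, C 3, D 11. D and A advance.
Runoff: D is ranked above A on 11 ballots, A above D on 7.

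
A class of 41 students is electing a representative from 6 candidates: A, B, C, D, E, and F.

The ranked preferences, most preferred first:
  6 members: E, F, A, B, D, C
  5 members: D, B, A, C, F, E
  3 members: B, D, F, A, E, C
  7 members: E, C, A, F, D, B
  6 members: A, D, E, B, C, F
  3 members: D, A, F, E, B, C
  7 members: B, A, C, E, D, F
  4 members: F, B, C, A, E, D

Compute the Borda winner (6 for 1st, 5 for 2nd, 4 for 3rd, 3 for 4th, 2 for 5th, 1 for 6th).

A: 6×4 + 5×4 + 3×3 + 7×4 + 6×6 + 3×5 + 7×5 + 4×3 = 179
B: 6×3 + 5×5 + 3×6 + 7×1 + 6×3 + 3×2 + 7×6 + 4×5 = 154
C: 6×1 + 5×3 + 3×1 + 7×5 + 6×2 + 3×1 + 7×4 + 4×4 = 118
D: 6×2 + 5×6 + 3×5 + 7×2 + 6×5 + 3×6 + 7×2 + 4×1 = 137
E: 6×6 + 5×1 + 3×2 + 7×6 + 6×4 + 3×3 + 7×3 + 4×2 = 151
F: 6×5 + 5×2 + 3×4 + 7×3 + 6×1 + 3×4 + 7×1 + 4×6 = 122

A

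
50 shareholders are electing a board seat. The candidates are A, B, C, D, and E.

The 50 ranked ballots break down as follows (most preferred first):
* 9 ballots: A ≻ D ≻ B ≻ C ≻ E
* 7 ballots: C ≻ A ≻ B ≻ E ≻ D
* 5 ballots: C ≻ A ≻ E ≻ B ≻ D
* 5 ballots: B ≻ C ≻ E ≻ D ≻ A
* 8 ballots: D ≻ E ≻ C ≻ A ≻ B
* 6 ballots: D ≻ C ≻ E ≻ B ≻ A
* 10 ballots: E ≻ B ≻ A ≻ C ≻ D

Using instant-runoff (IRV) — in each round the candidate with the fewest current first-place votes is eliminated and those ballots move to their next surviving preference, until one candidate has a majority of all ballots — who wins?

Round 1: A 9, B 5, C 12, D 14, E 10. B eliminated.
Round 2: A 9, C 17, D 14, E 10. A eliminated.
Round 3: C 17, D 23, E 10. E eliminated.
Round 4: C 27, D 23. C has a majority (≥26).

C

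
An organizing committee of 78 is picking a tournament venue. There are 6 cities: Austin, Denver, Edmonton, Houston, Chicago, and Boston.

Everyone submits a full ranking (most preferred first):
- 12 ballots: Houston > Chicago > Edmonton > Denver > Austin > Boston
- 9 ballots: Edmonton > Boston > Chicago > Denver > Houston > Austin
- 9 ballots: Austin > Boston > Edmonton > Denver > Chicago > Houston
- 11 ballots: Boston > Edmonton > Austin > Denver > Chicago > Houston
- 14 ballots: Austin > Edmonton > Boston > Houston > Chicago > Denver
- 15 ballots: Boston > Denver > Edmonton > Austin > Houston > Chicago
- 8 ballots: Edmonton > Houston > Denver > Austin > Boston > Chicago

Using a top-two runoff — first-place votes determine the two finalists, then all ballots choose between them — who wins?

Austin

Round 1 first-place votes: Austin 23, Denver 0, Edmonton 17, Houston 12, Chicago 0, Boston 26. Boston and Austin advance.
Runoff: Boston is ranked above Austin on 35 ballots, Austin above Boston on 43.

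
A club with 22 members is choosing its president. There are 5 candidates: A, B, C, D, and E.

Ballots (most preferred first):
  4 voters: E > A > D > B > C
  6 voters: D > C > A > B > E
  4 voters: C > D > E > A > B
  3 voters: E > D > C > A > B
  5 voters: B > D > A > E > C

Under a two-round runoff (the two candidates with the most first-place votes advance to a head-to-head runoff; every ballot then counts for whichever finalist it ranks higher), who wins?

Round 1 first-place votes: A 0, B 5, C 4, D 6, E 7. E and D advance.
Runoff: E is ranked above D on 7 ballots, D above E on 15.

D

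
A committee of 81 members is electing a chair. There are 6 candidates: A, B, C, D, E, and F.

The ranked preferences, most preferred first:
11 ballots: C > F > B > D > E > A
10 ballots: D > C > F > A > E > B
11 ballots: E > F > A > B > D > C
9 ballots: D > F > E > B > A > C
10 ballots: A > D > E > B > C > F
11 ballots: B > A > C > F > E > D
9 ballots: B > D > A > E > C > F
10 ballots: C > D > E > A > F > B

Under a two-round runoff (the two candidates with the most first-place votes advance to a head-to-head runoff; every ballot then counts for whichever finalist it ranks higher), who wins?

B

Round 1 first-place votes: A 10, B 20, C 21, D 19, E 11, F 0. C and B advance.
Runoff: C is ranked above B on 31 ballots, B above C on 50.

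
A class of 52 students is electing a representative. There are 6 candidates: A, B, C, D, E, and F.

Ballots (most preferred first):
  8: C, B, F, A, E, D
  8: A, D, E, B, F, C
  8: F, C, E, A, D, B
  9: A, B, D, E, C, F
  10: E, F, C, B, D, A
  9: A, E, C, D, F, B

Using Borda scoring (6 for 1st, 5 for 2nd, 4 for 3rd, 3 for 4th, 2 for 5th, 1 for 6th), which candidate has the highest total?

A

A: 8×3 + 8×6 + 8×3 + 9×6 + 10×1 + 9×6 = 214
B: 8×5 + 8×3 + 8×1 + 9×5 + 10×3 + 9×1 = 156
C: 8×6 + 8×1 + 8×5 + 9×2 + 10×4 + 9×4 = 190
D: 8×1 + 8×5 + 8×2 + 9×4 + 10×2 + 9×3 = 147
E: 8×2 + 8×4 + 8×4 + 9×3 + 10×6 + 9×5 = 212
F: 8×4 + 8×2 + 8×6 + 9×1 + 10×5 + 9×2 = 173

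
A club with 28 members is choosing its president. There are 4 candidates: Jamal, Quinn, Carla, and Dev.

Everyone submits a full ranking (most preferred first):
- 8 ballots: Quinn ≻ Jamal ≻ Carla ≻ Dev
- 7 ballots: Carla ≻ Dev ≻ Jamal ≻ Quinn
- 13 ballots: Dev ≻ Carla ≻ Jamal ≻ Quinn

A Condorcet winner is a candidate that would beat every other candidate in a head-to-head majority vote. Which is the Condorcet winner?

Carla vs Jamal: 20–8
Carla vs Quinn: 20–8
Carla vs Dev: 15–13
Carla beats every other candidate.

Carla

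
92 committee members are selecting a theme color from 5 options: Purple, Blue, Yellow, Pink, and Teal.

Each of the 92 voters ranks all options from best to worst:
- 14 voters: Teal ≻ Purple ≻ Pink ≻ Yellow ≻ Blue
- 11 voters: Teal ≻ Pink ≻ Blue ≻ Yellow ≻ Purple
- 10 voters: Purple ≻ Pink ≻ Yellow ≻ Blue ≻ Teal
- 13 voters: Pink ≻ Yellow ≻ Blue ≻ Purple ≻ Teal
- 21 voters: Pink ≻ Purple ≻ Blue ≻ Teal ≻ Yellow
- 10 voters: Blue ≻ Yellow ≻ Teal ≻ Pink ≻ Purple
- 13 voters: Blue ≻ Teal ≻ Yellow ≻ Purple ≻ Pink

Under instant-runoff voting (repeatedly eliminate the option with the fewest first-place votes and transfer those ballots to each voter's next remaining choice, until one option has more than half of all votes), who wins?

Teal

Round 1: Purple 10, Blue 23, Yellow 0, Pink 34, Teal 25. Yellow eliminated.
Round 2: Purple 10, Blue 23, Pink 34, Teal 25. Purple eliminated.
Round 3: Blue 23, Pink 44, Teal 25. Blue eliminated.
Round 4: Pink 44, Teal 48. Teal has a majority (≥47).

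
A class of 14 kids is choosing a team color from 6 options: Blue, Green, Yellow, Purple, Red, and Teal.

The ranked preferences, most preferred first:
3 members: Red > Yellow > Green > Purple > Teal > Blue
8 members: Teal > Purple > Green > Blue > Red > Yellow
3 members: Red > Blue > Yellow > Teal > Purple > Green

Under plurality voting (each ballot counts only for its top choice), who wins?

Teal

First-place votes: Blue 0, Green 0, Yellow 0, Purple 0, Red 6, Teal 8.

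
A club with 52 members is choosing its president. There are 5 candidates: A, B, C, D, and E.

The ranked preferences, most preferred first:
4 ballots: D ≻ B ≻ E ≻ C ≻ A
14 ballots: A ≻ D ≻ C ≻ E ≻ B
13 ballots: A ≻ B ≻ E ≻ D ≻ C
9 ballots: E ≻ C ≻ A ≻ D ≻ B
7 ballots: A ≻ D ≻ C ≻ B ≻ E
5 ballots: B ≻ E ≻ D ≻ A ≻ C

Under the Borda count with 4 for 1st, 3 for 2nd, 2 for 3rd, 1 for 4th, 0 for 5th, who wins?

A: 4×0 + 14×4 + 13×4 + 9×2 + 7×4 + 5×1 = 159
B: 4×3 + 14×0 + 13×3 + 9×0 + 7×1 + 5×4 = 78
C: 4×1 + 14×2 + 13×0 + 9×3 + 7×2 + 5×0 = 73
D: 4×4 + 14×3 + 13×1 + 9×1 + 7×3 + 5×2 = 111
E: 4×2 + 14×1 + 13×2 + 9×4 + 7×0 + 5×3 = 99

A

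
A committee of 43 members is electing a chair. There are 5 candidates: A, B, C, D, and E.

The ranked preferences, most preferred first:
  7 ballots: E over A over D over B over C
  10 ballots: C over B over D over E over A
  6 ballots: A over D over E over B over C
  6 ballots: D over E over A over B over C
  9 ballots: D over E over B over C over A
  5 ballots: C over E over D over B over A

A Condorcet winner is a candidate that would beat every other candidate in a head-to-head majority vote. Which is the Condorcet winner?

D vs A: 30–13
D vs B: 33–10
D vs C: 28–15
D vs E: 31–12
D beats every other candidate.

D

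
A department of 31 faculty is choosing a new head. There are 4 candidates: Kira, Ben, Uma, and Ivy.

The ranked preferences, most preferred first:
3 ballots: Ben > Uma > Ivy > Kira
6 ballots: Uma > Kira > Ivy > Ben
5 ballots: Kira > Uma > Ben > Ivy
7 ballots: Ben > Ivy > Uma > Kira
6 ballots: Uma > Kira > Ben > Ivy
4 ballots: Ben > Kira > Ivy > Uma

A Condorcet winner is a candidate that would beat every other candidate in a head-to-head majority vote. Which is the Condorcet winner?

Uma

Uma vs Kira: 22–9
Uma vs Ben: 17–14
Uma vs Ivy: 20–11
Uma beats every other candidate.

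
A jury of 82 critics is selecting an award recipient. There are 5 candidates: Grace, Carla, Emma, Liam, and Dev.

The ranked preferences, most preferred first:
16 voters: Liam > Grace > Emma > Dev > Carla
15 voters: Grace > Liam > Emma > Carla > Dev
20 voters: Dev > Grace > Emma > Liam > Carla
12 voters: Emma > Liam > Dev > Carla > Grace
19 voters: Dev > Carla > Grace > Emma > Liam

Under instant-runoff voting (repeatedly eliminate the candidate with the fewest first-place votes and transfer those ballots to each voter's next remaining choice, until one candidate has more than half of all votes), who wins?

Liam

Round 1: Grace 15, Carla 0, Emma 12, Liam 16, Dev 39. Carla eliminated.
Round 2: Grace 15, Emma 12, Liam 16, Dev 39. Emma eliminated.
Round 3: Grace 15, Liam 28, Dev 39. Grace eliminated.
Round 4: Liam 43, Dev 39. Liam has a majority (≥42).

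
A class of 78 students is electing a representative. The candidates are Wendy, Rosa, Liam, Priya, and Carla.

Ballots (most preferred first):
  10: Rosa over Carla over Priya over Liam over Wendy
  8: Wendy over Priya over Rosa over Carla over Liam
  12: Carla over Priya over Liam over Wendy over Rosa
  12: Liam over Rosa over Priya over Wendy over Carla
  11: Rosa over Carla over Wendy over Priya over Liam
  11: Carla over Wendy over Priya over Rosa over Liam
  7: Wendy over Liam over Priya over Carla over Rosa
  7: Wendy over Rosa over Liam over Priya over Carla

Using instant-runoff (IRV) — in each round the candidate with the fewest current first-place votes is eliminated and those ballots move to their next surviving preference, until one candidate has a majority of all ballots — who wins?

Round 1: Wendy 22, Rosa 21, Liam 12, Priya 0, Carla 23. Priya eliminated.
Round 2: Wendy 22, Rosa 21, Liam 12, Carla 23. Liam eliminated.
Round 3: Wendy 22, Rosa 33, Carla 23. Wendy eliminated.
Round 4: Rosa 48, Carla 30. Rosa has a majority (≥40).

Rosa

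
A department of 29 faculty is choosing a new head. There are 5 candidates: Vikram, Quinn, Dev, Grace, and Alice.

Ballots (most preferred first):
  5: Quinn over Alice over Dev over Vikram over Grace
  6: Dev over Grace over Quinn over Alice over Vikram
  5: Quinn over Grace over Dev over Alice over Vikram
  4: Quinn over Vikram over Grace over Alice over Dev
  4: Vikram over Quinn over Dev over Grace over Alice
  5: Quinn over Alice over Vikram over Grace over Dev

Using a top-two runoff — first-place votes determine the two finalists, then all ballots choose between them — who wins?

Quinn

Round 1 first-place votes: Vikram 4, Quinn 19, Dev 6, Grace 0, Alice 0. Quinn and Dev advance.
Runoff: Quinn is ranked above Dev on 23 ballots, Dev above Quinn on 6.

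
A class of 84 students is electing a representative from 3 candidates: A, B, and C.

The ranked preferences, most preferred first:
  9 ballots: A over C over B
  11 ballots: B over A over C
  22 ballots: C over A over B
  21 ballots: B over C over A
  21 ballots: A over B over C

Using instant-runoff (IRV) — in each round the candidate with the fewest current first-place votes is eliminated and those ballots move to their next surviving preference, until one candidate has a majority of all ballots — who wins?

A

Round 1: A 30, B 32, C 22. C eliminated.
Round 2: A 52, B 32. A has a majority (≥43).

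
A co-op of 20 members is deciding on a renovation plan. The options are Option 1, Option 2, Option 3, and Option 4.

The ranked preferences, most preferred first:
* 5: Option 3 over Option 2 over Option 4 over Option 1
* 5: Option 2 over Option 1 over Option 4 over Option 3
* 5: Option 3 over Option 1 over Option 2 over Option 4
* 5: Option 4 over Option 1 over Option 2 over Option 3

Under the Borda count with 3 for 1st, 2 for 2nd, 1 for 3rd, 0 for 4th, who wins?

Option 2

Option 1: 5×0 + 5×2 + 5×2 + 5×2 = 30
Option 2: 5×2 + 5×3 + 5×1 + 5×1 = 35
Option 3: 5×3 + 5×0 + 5×3 + 5×0 = 30
Option 4: 5×1 + 5×1 + 5×0 + 5×3 = 25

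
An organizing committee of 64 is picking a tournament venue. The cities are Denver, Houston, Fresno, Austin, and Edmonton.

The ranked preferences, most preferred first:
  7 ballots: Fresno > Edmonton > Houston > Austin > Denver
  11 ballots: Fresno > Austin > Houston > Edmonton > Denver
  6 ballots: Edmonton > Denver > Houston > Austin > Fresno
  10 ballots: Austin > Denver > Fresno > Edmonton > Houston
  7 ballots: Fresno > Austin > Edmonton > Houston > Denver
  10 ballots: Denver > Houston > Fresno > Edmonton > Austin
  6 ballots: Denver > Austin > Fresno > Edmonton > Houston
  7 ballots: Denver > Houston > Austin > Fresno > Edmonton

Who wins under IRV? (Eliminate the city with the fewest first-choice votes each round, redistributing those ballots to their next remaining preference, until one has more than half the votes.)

Denver

Round 1: Denver 23, Houston 0, Fresno 25, Austin 10, Edmonton 6. Houston eliminated.
Round 2: Denver 23, Fresno 25, Austin 10, Edmonton 6. Edmonton eliminated.
Round 3: Denver 29, Fresno 25, Austin 10. Austin eliminated.
Round 4: Denver 39, Fresno 25. Denver has a majority (≥33).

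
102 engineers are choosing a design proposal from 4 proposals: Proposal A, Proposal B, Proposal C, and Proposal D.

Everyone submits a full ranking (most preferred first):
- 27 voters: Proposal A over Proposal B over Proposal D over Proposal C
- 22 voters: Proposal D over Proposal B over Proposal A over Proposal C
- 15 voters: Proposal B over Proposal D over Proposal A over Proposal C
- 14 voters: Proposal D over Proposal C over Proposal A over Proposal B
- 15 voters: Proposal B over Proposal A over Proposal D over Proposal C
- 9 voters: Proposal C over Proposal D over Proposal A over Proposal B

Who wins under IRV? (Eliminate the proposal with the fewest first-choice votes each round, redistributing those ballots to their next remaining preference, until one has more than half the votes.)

Round 1: Proposal A 27, Proposal B 30, Proposal C 9, Proposal D 36. Proposal C eliminated.
Round 2: Proposal A 27, Proposal B 30, Proposal D 45. Proposal A eliminated.
Round 3: Proposal B 57, Proposal D 45. Proposal B has a majority (≥52).

Proposal B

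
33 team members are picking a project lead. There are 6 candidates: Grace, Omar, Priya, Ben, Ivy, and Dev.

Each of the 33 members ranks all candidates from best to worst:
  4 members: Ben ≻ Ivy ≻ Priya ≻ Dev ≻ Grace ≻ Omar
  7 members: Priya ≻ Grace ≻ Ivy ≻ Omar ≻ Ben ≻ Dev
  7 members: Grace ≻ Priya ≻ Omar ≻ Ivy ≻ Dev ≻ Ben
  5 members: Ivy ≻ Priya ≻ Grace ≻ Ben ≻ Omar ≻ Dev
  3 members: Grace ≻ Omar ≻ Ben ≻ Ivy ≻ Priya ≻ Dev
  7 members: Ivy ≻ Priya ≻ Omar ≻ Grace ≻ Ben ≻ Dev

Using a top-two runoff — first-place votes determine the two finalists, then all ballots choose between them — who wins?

Round 1 first-place votes: Grace 10, Omar 0, Priya 7, Ben 4, Ivy 12, Dev 0. Ivy and Grace advance.
Runoff: Ivy is ranked above Grace on 16 ballots, Grace above Ivy on 17.

Grace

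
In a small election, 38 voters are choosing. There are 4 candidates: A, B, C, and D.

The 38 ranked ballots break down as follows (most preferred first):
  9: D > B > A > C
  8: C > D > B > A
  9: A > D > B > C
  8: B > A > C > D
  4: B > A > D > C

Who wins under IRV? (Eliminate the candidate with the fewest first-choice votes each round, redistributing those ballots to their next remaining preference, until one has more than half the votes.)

D

Round 1: A 9, B 12, C 8, D 9. C eliminated.
Round 2: A 9, B 12, D 17. A eliminated.
Round 3: B 12, D 26. D has a majority (≥20).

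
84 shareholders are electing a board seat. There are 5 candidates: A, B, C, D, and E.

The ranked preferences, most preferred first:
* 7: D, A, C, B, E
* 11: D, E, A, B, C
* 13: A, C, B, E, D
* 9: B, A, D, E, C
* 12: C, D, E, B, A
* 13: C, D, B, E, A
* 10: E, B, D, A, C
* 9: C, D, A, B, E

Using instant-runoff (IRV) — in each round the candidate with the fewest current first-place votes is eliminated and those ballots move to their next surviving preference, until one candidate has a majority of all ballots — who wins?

C

Round 1: A 13, B 9, C 34, D 18, E 10. B eliminated.
Round 2: A 22, C 34, D 18, E 10. E eliminated.
Round 3: A 22, C 34, D 28. A eliminated.
Round 4: C 47, D 37. C has a majority (≥43).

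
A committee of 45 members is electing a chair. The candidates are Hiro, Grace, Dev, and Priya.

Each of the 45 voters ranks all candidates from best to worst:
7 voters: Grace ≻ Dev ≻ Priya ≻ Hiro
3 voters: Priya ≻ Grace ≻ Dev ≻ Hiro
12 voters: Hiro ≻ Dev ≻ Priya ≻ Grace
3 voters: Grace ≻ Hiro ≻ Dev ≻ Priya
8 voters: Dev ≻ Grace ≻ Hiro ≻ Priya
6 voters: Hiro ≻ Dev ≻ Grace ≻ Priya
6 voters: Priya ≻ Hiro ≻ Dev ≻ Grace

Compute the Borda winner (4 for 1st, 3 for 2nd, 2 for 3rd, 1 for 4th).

Dev

Hiro: 7×1 + 3×1 + 12×4 + 3×3 + 8×2 + 6×4 + 6×3 = 125
Grace: 7×4 + 3×3 + 12×1 + 3×4 + 8×3 + 6×2 + 6×1 = 103
Dev: 7×3 + 3×2 + 12×3 + 3×2 + 8×4 + 6×3 + 6×2 = 131
Priya: 7×2 + 3×4 + 12×2 + 3×1 + 8×1 + 6×1 + 6×4 = 91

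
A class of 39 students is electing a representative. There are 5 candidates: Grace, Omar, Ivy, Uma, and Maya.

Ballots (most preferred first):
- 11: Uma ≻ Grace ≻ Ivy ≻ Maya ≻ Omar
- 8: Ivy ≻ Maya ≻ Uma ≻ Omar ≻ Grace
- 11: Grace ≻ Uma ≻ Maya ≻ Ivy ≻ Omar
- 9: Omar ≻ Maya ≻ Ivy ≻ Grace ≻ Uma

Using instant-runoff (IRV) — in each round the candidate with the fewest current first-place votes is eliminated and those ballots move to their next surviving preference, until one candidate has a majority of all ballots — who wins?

Round 1: Grace 11, Omar 9, Ivy 8, Uma 11, Maya 0. Maya eliminated.
Round 2: Grace 11, Omar 9, Ivy 8, Uma 11. Ivy eliminated.
Round 3: Grace 11, Omar 9, Uma 19. Omar eliminated.
Round 4: Grace 20, Uma 19. Grace has a majority (≥20).

Grace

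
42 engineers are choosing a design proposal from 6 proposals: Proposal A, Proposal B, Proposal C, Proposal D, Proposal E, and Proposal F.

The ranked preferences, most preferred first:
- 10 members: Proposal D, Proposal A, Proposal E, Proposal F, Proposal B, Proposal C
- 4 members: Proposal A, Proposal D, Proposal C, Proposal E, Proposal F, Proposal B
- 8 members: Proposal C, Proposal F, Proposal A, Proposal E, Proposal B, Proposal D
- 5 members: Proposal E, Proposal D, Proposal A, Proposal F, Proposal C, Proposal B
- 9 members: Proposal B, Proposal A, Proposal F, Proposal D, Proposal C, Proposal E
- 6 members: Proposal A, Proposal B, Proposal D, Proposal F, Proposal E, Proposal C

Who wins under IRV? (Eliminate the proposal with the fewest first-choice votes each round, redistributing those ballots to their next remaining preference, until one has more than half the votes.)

Round 1: Proposal A 10, Proposal B 9, Proposal C 8, Proposal D 10, Proposal E 5, Proposal F 0. Proposal F eliminated.
Round 2: Proposal A 10, Proposal B 9, Proposal C 8, Proposal D 10, Proposal E 5. Proposal E eliminated.
Round 3: Proposal A 10, Proposal B 9, Proposal C 8, Proposal D 15. Proposal C eliminated.
Round 4: Proposal A 18, Proposal B 9, Proposal D 15. Proposal B eliminated.
Round 5: Proposal A 27, Proposal D 15. Proposal A has a majority (≥22).

Proposal A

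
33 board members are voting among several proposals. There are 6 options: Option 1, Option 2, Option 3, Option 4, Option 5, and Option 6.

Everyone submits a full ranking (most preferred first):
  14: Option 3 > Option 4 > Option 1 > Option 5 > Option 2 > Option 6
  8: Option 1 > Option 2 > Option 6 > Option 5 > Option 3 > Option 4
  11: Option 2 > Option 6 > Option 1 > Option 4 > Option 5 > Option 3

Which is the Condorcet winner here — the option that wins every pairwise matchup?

Option 1

Option 1 vs Option 2: 22–11
Option 1 vs Option 3: 19–14
Option 1 vs Option 4: 19–14
Option 1 vs Option 5: 33–0
Option 1 vs Option 6: 22–11
Option 1 beats every other option.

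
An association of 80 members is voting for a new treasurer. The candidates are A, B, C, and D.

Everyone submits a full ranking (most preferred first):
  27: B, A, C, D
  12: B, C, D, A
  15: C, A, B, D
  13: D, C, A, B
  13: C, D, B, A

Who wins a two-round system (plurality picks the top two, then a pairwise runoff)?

Round 1 first-place votes: A 0, B 39, C 28, D 13. B and C advance.
Runoff: B is ranked above C on 39 ballots, C above B on 41.

C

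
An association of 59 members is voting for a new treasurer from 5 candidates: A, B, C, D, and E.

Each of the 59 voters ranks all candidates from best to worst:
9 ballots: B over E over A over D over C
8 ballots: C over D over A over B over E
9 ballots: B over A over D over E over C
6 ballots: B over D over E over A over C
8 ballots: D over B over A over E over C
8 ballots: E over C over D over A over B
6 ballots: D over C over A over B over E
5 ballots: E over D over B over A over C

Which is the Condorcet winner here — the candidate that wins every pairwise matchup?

D

D vs A: 41–18
D vs B: 35–24
D vs C: 43–16
D vs E: 37–22
D beats every other candidate.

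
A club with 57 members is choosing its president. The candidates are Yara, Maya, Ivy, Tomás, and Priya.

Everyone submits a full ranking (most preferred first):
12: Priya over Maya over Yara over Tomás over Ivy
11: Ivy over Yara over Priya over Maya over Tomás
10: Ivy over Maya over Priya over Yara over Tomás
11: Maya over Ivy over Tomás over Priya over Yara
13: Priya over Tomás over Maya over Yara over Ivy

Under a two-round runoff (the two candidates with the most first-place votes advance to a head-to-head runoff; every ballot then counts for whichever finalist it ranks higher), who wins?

Ivy

Round 1 first-place votes: Yara 0, Maya 11, Ivy 21, Tomás 0, Priya 25. Priya and Ivy advance.
Runoff: Priya is ranked above Ivy on 25 ballots, Ivy above Priya on 32.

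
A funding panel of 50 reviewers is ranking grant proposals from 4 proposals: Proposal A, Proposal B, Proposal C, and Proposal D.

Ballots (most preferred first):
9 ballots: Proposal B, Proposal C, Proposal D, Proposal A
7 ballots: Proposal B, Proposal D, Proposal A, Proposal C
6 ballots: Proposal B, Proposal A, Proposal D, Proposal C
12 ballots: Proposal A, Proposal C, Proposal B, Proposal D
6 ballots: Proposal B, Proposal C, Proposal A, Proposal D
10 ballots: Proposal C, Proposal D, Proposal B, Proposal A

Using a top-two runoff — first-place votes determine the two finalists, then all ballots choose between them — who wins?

Round 1 first-place votes: Proposal A 12, Proposal B 28, Proposal C 10, Proposal D 0. Proposal B and Proposal A advance.
Runoff: Proposal B is ranked above Proposal A on 38 ballots, Proposal A above Proposal B on 12.

Proposal B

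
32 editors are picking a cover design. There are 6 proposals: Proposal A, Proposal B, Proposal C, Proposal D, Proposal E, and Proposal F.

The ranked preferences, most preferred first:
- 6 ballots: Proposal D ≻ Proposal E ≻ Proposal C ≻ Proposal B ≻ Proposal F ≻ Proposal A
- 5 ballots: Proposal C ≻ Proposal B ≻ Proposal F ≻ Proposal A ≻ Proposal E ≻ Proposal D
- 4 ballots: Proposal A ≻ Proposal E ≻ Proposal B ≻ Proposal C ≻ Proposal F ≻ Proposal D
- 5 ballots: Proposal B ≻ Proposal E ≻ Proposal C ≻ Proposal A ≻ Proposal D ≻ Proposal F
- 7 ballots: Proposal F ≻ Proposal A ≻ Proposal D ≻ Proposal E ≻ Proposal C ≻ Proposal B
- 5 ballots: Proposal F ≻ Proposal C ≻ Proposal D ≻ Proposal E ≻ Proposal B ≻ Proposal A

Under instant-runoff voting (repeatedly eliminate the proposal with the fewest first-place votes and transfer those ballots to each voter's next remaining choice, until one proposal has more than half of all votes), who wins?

Round 1: Proposal A 4, Proposal B 5, Proposal C 5, Proposal D 6, Proposal E 0, Proposal F 12. Proposal E eliminated.
Round 2: Proposal A 4, Proposal B 5, Proposal C 5, Proposal D 6, Proposal F 12. Proposal A eliminated.
Round 3: Proposal B 9, Proposal C 5, Proposal D 6, Proposal F 12. Proposal C eliminated.
Round 4: Proposal B 14, Proposal D 6, Proposal F 12. Proposal D eliminated.
Round 5: Proposal B 20, Proposal F 12. Proposal B has a majority (≥17).

Proposal B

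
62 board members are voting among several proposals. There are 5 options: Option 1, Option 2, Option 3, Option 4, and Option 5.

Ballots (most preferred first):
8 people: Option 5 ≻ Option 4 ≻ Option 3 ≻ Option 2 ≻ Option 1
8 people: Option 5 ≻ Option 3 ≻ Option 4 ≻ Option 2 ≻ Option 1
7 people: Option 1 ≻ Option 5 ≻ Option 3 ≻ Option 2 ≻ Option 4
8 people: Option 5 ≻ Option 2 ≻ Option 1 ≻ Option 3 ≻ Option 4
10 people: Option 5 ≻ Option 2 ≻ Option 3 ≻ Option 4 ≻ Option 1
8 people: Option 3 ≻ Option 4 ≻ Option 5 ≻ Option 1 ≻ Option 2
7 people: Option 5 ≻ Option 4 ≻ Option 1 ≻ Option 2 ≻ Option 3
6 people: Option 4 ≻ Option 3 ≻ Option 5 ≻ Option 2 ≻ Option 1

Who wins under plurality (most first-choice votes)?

Option 5

First-place votes: Option 1 7, Option 2 0, Option 3 8, Option 4 6, Option 5 41.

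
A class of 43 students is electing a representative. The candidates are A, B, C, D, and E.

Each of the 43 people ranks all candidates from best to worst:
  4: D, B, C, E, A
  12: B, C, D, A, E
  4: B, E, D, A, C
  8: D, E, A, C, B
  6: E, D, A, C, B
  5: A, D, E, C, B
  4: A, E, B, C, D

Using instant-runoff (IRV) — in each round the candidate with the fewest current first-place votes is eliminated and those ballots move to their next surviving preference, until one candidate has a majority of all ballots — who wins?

Round 1: A 9, B 16, C 0, D 12, E 6. C eliminated.
Round 2: A 9, B 16, D 12, E 6. E eliminated.
Round 3: A 9, B 16, D 18. A eliminated.
Round 4: B 20, D 23. D has a majority (≥22).

D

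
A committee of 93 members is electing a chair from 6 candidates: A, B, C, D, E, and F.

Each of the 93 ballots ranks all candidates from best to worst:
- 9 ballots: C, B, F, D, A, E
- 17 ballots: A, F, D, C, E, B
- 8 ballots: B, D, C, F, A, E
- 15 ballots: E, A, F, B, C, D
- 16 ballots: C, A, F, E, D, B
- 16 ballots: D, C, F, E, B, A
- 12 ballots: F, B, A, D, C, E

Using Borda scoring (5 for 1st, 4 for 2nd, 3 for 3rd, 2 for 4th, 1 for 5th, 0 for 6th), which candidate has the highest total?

F

A: 9×1 + 17×5 + 8×1 + 15×4 + 16×4 + 16×0 + 12×3 = 262
B: 9×4 + 17×0 + 8×5 + 15×2 + 16×0 + 16×1 + 12×4 = 170
C: 9×5 + 17×2 + 8×3 + 15×1 + 16×5 + 16×4 + 12×1 = 274
D: 9×2 + 17×3 + 8×4 + 15×0 + 16×1 + 16×5 + 12×2 = 221
E: 9×0 + 17×1 + 8×0 + 15×5 + 16×2 + 16×2 + 12×0 = 156
F: 9×3 + 17×4 + 8×2 + 15×3 + 16×3 + 16×3 + 12×5 = 312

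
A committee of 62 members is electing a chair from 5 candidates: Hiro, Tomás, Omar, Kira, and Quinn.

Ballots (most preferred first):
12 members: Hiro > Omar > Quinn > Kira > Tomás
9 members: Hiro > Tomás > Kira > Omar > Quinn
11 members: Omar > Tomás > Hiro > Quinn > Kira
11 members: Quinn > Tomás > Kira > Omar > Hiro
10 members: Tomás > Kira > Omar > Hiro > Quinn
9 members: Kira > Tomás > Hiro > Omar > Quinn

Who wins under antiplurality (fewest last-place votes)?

Last-place votes: Hiro 11, Tomás 12, Omar 0, Kira 11, Quinn 28.

Omar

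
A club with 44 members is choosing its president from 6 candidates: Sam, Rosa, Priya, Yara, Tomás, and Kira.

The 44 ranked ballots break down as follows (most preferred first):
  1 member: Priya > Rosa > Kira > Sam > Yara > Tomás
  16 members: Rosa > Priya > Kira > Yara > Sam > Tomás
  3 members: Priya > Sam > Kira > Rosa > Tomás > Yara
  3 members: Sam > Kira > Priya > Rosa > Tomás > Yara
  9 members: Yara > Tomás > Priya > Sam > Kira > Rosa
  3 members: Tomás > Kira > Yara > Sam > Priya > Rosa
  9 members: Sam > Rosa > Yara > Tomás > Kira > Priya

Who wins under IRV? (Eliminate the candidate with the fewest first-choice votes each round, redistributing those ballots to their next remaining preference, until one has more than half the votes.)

Sam

Round 1: Sam 12, Rosa 16, Priya 4, Yara 9, Tomás 3, Kira 0. Kira eliminated.
Round 2: Sam 12, Rosa 16, Priya 4, Yara 9, Tomás 3. Tomás eliminated.
Round 3: Sam 12, Rosa 16, Priya 4, Yara 12. Priya eliminated.
Round 4: Sam 15, Rosa 17, Yara 12. Yara eliminated.
Round 5: Sam 27, Rosa 17. Sam has a majority (≥23).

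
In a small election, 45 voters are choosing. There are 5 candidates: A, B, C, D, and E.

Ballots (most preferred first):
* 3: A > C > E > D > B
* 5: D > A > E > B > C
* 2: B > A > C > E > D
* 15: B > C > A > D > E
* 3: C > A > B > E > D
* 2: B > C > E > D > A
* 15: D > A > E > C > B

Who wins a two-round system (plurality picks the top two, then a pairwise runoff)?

Round 1 first-place votes: A 3, B 19, C 3, D 20, E 0. D and B advance.
Runoff: D is ranked above B on 23 ballots, B above D on 22.

D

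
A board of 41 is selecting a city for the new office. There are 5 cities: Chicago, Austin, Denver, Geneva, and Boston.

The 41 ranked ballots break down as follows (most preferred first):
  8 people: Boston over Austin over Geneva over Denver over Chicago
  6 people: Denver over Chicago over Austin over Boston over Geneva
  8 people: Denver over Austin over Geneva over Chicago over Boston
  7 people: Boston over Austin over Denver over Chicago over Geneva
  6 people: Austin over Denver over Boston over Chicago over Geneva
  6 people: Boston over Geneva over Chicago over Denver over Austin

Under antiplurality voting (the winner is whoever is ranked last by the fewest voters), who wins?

Last-place votes: Chicago 8, Austin 6, Denver 0, Geneva 19, Boston 8.

Denver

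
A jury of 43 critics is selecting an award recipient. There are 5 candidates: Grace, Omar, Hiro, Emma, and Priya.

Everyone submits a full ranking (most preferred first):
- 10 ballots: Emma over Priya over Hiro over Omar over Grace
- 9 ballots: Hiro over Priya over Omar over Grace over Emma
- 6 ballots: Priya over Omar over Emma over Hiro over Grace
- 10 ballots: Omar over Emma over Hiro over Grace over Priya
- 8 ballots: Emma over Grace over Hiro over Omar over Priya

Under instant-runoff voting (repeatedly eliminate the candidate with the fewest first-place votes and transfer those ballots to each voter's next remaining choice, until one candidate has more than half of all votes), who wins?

Omar

Round 1: Grace 0, Omar 10, Hiro 9, Emma 18, Priya 6. Grace eliminated.
Round 2: Omar 10, Hiro 9, Emma 18, Priya 6. Priya eliminated.
Round 3: Omar 16, Hiro 9, Emma 18. Hiro eliminated.
Round 4: Omar 25, Emma 18. Omar has a majority (≥22).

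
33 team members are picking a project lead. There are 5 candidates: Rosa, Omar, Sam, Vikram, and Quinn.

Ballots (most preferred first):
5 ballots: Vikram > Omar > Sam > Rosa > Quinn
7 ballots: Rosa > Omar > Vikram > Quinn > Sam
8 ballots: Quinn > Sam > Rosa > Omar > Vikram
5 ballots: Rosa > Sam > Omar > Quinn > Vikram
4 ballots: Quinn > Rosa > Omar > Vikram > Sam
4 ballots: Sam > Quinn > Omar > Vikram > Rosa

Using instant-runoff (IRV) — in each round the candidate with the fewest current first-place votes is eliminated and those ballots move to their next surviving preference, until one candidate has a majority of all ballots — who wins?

Rosa

Round 1: Rosa 12, Omar 0, Sam 4, Vikram 5, Quinn 12. Omar eliminated.
Round 2: Rosa 12, Sam 4, Vikram 5, Quinn 12. Sam eliminated.
Round 3: Rosa 12, Vikram 5, Quinn 16. Vikram eliminated.
Round 4: Rosa 17, Quinn 16. Rosa has a majority (≥17).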